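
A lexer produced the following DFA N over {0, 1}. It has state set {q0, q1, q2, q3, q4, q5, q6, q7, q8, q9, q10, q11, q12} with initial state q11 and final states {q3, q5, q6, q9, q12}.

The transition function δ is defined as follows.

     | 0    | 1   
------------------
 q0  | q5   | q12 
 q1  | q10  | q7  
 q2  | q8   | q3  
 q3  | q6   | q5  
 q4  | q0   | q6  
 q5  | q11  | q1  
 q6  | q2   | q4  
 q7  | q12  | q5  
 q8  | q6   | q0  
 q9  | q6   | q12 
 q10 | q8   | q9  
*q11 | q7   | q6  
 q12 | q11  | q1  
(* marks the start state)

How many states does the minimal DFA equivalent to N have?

8

All states are reachable from the start state.
P0 = {q3,q5,q6,q9,q12} | {q0,q1,q2,q4,q7,q8,q10,q11}.
Split {q3,q5,q6,q9,q12} by δ(·,0) → {q5,q6,q12} and {q3,q9}.
On input 0, block {q0,q1,q2,q4,q7,q8,q10,q11} splits into {q1,q2,q4,q10,q11} and {q0,q7,q8}.
Refine {q1,q2,q4,q10,q11} on symbol 0: members go to different blocks, giving {q2,q4,q10,q11} and {q1}.
Refine {q5,q6,q12} on symbol 1: members go to different blocks, giving {q5,q12} and {q6}.
On input 1, block {q2,q4,q10,q11} splits into {q2,q10} and {q4,q11}.
On input 0, block {q0,q7,q8} splits into {q0,q7} and {q8}.
No further refinement is possible. Final partition (8 blocks): {q5,q12} | {q2,q10} | {q3,q9} | {q0,q7} | {q1} | {q6} | {q4,q11} | {q8}.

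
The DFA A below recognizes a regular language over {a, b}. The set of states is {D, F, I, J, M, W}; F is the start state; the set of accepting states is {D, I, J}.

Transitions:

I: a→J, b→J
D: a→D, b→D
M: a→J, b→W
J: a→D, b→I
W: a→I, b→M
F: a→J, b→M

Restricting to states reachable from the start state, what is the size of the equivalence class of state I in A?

3

Every state is reachable, so we keep all 6.
Initial partition by acceptance: {D,I,J} | {F,M,W}.
The partition is now stable with 2 blocks: {D,I,J} | {F,M,W}.
State I belongs to the block {D,I,J}, which has 3 states.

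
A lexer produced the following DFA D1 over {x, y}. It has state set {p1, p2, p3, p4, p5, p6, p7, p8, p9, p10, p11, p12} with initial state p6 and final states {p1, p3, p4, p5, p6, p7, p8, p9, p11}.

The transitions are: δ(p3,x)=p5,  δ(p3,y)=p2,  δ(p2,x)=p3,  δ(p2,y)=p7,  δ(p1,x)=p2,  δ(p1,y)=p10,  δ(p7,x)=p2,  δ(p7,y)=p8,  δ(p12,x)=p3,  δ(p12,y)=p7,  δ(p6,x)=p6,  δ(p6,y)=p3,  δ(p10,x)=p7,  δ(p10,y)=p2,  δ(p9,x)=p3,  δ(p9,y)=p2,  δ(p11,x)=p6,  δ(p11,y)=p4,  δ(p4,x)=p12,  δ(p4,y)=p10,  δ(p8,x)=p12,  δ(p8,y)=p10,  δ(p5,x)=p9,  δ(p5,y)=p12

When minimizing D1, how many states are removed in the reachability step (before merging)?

3

Starting at p6 and following transitions, the reachable set is {p2, p3, p5, p6, p7, p8, p9, p10, p12}. That leaves p1, p4, p11 unreachable — 3 in total.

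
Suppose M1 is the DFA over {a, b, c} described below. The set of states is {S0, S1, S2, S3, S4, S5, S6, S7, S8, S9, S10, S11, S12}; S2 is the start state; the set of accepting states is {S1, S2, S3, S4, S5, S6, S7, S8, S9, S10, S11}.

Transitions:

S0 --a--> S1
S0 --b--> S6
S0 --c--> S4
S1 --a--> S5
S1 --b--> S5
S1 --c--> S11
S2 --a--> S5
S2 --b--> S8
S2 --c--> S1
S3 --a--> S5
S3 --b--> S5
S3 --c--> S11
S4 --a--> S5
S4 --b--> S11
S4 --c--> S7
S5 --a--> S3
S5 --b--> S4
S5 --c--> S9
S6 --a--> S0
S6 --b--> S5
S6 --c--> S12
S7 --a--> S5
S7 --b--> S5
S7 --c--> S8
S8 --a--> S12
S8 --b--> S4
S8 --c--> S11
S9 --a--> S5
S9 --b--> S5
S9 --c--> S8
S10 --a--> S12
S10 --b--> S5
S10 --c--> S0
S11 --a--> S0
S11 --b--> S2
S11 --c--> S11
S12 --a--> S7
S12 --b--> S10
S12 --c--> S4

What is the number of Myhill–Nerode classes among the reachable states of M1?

6

Every state is reachable, so we keep all 13.
Start with accepting vs non-accepting: {S1,S2,S3,S4,S5,S6,S7,S8,S9,S10,S11} | {S0,S12}.
Refine {S1,S2,S3,S4,S5,S6,S7,S8,S9,S10,S11} on symbol a: members go to different blocks, giving {S1,S2,S3,S4,S5,S7,S9} and {S6,S8,S10,S11}.
Refine {S1,S2,S3,S4,S5,S7,S9} on symbol b: members go to different blocks, giving {S1,S3,S5,S7,S9} and {S2,S4}.
On input b, block {S1,S3,S5,S7,S9} splits into {S1,S3,S7,S9} and {S5}.
Refine {S6,S8,S10,S11} on symbol b: members go to different blocks, giving {S6,S10} and {S8,S11}.
The partition is now stable with 6 blocks: {S1,S3,S7,S9} | {S0,S12} | {S6,S10} | {S2,S4} | {S5} | {S8,S11}.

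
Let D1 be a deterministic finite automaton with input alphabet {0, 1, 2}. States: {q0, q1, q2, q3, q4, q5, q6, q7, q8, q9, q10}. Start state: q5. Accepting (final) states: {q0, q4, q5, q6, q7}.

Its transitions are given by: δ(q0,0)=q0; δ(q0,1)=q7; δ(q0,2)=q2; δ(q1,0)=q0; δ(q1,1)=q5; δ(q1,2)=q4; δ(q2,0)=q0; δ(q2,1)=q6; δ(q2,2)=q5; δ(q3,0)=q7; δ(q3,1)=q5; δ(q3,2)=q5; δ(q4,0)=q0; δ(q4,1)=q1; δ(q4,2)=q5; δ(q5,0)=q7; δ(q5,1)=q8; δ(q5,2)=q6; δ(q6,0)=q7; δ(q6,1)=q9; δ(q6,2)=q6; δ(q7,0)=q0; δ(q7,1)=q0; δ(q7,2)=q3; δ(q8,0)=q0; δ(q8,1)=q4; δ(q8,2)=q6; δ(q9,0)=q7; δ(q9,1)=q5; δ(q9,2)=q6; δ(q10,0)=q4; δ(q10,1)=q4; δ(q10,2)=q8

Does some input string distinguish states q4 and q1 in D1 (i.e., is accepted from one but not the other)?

Yes

States {q10} cannot be reached from the start state, so discard them.
P0 = {q0,q4,q5,q6,q7} | {q1,q2,q3,q8,q9}.
Split {q0,q4,q5,q6,q7} by δ(·,1) → {q4,q5,q6} and {q0,q7}.
The partition is now stable with 3 blocks: {q4,q5,q6} | {q1,q2,q3,q8,q9} | {q0,q7}.
q4 and q1 end up in different blocks, so they are distinguishable. For instance, the string 'ε' is accepted from only q4.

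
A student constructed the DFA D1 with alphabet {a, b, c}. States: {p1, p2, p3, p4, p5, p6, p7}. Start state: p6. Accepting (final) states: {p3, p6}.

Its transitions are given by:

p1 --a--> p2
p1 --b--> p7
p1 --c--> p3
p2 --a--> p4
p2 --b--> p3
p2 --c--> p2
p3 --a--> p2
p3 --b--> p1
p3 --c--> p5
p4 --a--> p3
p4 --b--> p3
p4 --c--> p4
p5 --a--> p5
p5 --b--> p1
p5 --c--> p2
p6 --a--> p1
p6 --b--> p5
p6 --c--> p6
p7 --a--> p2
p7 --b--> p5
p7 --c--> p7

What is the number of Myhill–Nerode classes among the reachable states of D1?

Start with accepting vs non-accepting: {p3,p6} | {p1,p2,p4,p5,p7}.
Refine {p3,p6} on symbol c: members go to different blocks, giving {p3} and {p6}.
Split {p1,p2,p4,p5,p7} by δ(·,a) → {p1,p2,p5,p7} and {p4}.
On input a, block {p1,p2,p5,p7} splits into {p1,p5,p7} and {p2}.
Refine {p1,p5,p7} on symbol a: members go to different blocks, giving {p1,p7} and {p5}.
Refine {p1,p7} on symbol b: members go to different blocks, giving {p1} and {p7}.
The partition is now stable with 7 blocks: {p3} | {p1} | {p6} | {p4} | {p2} | {p5} | {p7}.

7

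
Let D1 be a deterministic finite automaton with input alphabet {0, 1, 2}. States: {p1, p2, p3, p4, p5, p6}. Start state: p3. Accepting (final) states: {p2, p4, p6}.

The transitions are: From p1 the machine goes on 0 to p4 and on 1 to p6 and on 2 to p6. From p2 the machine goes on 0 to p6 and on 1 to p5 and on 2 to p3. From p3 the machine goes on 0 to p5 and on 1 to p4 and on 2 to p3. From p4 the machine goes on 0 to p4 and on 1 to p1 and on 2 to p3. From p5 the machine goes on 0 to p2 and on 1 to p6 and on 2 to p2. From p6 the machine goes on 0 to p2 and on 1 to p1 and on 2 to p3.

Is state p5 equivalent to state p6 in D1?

All states are reachable from the start state.
Start with accepting vs non-accepting: {p2,p4,p6} | {p1,p3,p5}.
On input 0, block {p1,p3,p5} splits into {p1,p5} and {p3}.
The partition is now stable with 3 blocks: {p2,p4,p6} | {p1,p5} | {p3}.
p5 and p6 end up in different blocks, so they are distinguishable. For instance, the string 'ε' is accepted from only p6.

No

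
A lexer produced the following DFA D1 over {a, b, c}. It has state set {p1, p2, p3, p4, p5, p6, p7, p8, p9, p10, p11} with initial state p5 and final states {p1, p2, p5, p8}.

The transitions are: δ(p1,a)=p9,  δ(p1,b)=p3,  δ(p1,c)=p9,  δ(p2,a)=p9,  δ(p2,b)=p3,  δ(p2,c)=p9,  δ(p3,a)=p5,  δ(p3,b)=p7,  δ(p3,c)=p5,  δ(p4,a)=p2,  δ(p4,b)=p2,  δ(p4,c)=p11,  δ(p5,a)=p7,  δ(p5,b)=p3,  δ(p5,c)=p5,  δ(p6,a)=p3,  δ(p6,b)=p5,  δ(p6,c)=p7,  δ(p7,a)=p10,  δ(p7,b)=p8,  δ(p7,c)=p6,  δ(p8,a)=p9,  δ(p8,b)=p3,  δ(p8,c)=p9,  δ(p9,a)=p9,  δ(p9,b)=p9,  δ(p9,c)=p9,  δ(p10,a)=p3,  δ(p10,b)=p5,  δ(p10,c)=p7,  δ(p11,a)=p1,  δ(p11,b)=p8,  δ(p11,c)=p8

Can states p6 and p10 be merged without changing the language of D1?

First remove the unreachable states {p1,p2,p4,p11}; 7 states remain.
Start with accepting vs non-accepting: {p5,p8} | {p3,p6,p7,p9,p10}.
Refine {p5,p8} on symbol c: members go to different blocks, giving {p5} and {p8}.
Split {p3,p6,p7,p9,p10} by δ(·,a) → {p6,p7,p9,p10} and {p3}.
On input a, block {p6,p7,p9,p10} splits into {p6,p10} and {p7,p9}.
On input a, block {p7,p9} splits into {p7} and {p9}.
Stable partition: {p5} | {p6,p10} | {p8} | {p3} | {p7} | {p9} — 6 equivalence classes.
p6 and p10 lie in the same block of the stable partition, so they are equivalent — no string distinguishes them.

Yes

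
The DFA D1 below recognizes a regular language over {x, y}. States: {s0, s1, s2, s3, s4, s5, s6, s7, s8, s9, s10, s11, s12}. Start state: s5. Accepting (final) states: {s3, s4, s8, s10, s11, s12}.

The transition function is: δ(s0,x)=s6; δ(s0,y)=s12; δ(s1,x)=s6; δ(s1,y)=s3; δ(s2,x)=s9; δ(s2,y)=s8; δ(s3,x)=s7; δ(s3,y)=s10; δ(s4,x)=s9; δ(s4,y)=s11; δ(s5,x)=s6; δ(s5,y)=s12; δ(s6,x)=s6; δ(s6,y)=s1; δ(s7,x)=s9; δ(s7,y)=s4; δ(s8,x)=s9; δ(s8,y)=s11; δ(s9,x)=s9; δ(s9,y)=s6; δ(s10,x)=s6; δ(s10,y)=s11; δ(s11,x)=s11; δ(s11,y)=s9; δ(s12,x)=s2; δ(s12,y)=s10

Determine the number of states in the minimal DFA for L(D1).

8

Reachable states from the start: {s1,s2,s3,s4,s5,s6,s7,s8,s9,s10,s11,s12}. Unreachable: {s0} — drop them.
P0 = {s3,s4,s8,s10,s11,s12} | {s1,s2,s5,s6,s7,s9}.
Refine {s3,s4,s8,s10,s11,s12} on symbol x: members go to different blocks, giving {s3,s4,s8,s10,s12} and {s11}.
Refine {s3,s4,s8,s10,s12} on symbol y: members go to different blocks, giving {s4,s8,s10} and {s3,s12}.
Split {s1,s2,s5,s6,s7,s9} by δ(·,y) → {s1,s5} and {s2,s7} and {s6,s9}.
On input y, block {s6,s9} splits into {s6} and {s9}.
Refine {s4,s8,s10} on symbol x: members go to different blocks, giving {s4,s8} and {s10}.
The partition is now stable with 8 blocks: {s4,s8} | {s1,s5} | {s11} | {s3,s12} | {s2,s7} | {s6} | {s9} | {s10}.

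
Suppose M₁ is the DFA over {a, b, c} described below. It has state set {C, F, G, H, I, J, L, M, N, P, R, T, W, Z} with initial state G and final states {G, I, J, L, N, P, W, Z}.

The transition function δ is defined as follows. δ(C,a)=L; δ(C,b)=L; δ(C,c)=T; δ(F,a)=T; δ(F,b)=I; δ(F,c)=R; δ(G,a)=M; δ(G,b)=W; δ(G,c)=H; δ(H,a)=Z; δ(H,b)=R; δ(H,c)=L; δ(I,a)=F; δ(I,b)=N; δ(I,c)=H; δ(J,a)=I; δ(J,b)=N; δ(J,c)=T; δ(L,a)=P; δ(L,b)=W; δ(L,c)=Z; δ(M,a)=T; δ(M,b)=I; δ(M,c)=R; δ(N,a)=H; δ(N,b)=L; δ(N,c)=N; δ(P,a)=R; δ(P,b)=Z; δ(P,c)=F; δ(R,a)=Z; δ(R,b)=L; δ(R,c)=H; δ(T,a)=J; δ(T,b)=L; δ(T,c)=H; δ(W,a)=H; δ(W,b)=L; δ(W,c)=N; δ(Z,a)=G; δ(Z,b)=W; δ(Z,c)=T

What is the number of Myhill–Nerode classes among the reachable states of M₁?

8

First remove the unreachable states {C}; 13 states remain.
Initial partition by acceptance: {G,I,J,L,N,P,W,Z} | {F,H,M,R,T}.
On input a, block {G,I,J,L,N,P,W,Z} splits into {G,I,N,P,W} and {J,L,Z}.
Split {G,I,N,P,W} by δ(·,b) → {N,P,W} and {G,I}.
Split {N,P,W} by δ(·,c) → {N,W} and {P}.
Split {F,H,M,R,T} by δ(·,a) → {H,R,T} and {F,M}.
Refine {H,R,T} on symbol b: members go to different blocks, giving {R,T} and {H}.
Split {J,L,Z} by δ(·,a) → {J,Z} and {L}.
The partition is now stable with 8 blocks: {N,W} | {R,T} | {J,Z} | {G,I} | {P} | {F,M} | {H} | {L}.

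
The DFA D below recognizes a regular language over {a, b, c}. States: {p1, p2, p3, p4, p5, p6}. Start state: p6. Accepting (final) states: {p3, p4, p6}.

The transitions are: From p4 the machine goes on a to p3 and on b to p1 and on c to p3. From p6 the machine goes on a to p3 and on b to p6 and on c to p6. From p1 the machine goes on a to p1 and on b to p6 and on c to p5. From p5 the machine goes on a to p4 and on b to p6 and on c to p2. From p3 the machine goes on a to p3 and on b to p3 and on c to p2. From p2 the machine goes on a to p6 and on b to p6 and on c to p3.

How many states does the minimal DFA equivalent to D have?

3

First remove the unreachable states {p1,p4,p5}; 3 states remain.
Initial partition by acceptance: {p3,p6} | {p2}.
Refine {p3,p6} on symbol c: members go to different blocks, giving {p3} and {p6}.
No further refinement is possible. Final partition (3 blocks): {p3} | {p2} | {p6}.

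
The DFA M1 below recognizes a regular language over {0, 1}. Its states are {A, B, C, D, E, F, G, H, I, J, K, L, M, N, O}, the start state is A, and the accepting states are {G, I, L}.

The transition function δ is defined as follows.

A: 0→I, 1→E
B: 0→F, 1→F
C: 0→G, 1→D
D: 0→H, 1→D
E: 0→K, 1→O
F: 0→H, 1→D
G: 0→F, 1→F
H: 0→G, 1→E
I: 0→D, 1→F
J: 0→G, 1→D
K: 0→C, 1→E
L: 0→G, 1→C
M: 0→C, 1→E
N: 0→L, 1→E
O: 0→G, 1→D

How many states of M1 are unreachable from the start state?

5

BFS from A reaches {A, C, D, E, F, G, H, I, K, O}; the 5 state(s) B, J, L, M, N are never visited.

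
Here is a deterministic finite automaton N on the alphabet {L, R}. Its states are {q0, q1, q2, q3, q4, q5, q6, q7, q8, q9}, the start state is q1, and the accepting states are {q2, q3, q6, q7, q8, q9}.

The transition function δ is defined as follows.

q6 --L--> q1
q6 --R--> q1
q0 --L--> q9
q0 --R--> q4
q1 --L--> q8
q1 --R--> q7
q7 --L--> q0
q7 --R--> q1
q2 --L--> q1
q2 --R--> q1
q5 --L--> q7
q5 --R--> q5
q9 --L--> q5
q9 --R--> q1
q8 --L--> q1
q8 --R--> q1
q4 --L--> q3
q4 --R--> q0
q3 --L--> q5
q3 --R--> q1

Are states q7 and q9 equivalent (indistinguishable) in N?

Yes

Reachable states from the start: {q0,q1,q3,q4,q5,q7,q8,q9}. Unreachable: {q2,q6} — drop them.
Start with accepting vs non-accepting: {q3,q7,q8,q9} | {q0,q1,q4,q5}.
Split {q0,q1,q4,q5} by δ(·,R) → {q0,q4,q5} and {q1}.
Refine {q3,q7,q8,q9} on symbol L: members go to different blocks, giving {q3,q7,q9} and {q8}.
No further refinement is possible. Final partition (4 blocks): {q3,q7,q9} | {q0,q4,q5} | {q1} | {q8}.
q7 and q9 lie in the same block of the stable partition, so they are equivalent — no string distinguishes them.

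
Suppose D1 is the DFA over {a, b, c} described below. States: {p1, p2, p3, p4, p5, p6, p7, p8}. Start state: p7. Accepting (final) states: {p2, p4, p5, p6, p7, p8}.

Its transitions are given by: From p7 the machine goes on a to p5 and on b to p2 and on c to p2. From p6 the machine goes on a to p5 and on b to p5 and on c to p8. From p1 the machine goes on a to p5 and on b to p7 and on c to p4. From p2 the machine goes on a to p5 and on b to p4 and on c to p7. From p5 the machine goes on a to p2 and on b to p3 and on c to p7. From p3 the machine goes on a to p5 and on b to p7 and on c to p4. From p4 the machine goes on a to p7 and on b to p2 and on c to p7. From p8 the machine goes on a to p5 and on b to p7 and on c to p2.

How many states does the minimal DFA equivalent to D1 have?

Reachable states from the start: {p2,p3,p4,p5,p7}. Unreachable: {p1,p6,p8} — drop them.
Start with accepting vs non-accepting: {p2,p4,p5,p7} | {p3}.
Refine {p2,p4,p5,p7} on symbol b: members go to different blocks, giving {p2,p4,p7} and {p5}.
On input a, block {p2,p4,p7} splits into {p2,p7} and {p4}.
Split {p2,p7} by δ(·,b) → {p2} and {p7}.
Stable partition: {p2} | {p3} | {p5} | {p4} | {p7} — 5 equivalence classes.

5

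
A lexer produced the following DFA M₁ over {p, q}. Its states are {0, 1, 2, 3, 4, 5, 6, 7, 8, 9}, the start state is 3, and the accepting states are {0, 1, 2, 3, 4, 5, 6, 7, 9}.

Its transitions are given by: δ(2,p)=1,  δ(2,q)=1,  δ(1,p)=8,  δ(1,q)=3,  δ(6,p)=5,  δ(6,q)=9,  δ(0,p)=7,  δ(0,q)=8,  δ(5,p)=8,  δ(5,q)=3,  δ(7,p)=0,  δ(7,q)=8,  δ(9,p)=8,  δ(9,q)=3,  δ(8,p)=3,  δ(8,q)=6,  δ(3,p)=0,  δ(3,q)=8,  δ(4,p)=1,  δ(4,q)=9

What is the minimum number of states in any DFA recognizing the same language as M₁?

Reachable states from the start: {0,3,5,6,7,8,9}. Unreachable: {1,2,4} — drop them.
P0 = {0,3,5,6,7,9} | {8}.
Refine {0,3,5,6,7,9} on symbol p: members go to different blocks, giving {0,3,6,7} and {5,9}.
On input p, block {0,3,6,7} splits into {0,3,7} and {6}.
The partition is now stable with 4 blocks: {0,3,7} | {8} | {5,9} | {6}.

4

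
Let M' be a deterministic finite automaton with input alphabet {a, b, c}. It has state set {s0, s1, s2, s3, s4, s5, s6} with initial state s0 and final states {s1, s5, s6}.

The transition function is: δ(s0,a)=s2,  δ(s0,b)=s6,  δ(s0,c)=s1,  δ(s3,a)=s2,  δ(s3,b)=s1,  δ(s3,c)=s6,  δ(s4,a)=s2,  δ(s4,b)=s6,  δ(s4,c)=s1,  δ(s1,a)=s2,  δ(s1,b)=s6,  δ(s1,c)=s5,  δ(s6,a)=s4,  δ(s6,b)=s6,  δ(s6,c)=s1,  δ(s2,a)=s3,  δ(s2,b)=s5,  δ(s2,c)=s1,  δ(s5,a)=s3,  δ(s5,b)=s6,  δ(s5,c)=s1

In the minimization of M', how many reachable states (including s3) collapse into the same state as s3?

4

Start with accepting vs non-accepting: {s1,s5,s6} | {s0,s2,s3,s4}.
The partition is now stable with 2 blocks: {s1,s5,s6} | {s0,s2,s3,s4}.
State s3 belongs to the block {s0,s2,s3,s4}, which has 4 states.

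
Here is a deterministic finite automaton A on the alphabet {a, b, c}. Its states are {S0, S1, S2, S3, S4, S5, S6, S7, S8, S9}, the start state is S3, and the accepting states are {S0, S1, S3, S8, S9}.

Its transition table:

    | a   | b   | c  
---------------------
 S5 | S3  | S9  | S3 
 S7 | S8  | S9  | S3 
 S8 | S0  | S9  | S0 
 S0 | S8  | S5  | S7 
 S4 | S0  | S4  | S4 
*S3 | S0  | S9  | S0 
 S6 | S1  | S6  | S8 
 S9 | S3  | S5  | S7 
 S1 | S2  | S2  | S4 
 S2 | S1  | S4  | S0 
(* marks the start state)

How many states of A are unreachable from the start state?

Starting at S3 and following transitions, the reachable set is {S0, S3, S5, S7, S8, S9}. That leaves S1, S2, S4, S6 unreachable — 4 in total.

4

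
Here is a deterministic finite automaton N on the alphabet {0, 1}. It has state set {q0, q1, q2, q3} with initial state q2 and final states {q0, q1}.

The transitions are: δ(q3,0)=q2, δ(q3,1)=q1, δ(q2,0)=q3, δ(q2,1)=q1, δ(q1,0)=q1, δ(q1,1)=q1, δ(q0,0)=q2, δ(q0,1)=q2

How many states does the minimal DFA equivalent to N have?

2

Reachable states from the start: {q1,q2,q3}. Unreachable: {q0} — drop them.
P0 = {q1} | {q2,q3}.
Stable partition: {q1} | {q2,q3} — 2 equivalence classes.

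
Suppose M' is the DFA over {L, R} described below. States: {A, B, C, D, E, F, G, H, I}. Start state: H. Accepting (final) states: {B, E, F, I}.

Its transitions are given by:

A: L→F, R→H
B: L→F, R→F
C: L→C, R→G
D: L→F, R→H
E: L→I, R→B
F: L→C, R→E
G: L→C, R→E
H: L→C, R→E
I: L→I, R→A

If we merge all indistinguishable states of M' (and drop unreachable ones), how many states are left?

Reachable states from the start: {A,B,C,E,F,G,H,I}. Unreachable: {D} — drop them.
Start with accepting vs non-accepting: {B,E,F,I} | {A,C,G,H}.
Refine {B,E,F,I} on symbol L: members go to different blocks, giving {B,E,I} and {F}.
On input L, block {B,E,I} splits into {E,I} and {B}.
Split {E,I} by δ(·,R) → {E} and {I}.
Refine {A,C,G,H} on symbol L: members go to different blocks, giving {C,G,H} and {A}.
Refine {C,G,H} on symbol R: members go to different blocks, giving {G,H} and {C}.
The partition is now stable with 7 blocks: {E} | {G,H} | {F} | {B} | {I} | {A} | {C}.

7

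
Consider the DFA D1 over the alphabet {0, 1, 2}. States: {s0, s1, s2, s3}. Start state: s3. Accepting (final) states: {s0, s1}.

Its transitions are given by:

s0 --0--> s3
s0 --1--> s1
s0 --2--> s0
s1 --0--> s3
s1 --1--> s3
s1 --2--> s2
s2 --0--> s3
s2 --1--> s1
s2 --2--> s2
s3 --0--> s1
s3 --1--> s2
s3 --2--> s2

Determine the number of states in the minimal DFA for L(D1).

First remove the unreachable states {s0}; 3 states remain.
P0 = {s1} | {s2,s3}.
Refine {s2,s3} on symbol 0: members go to different blocks, giving {s2} and {s3}.
The partition is now stable with 3 blocks: {s1} | {s2} | {s3}.

3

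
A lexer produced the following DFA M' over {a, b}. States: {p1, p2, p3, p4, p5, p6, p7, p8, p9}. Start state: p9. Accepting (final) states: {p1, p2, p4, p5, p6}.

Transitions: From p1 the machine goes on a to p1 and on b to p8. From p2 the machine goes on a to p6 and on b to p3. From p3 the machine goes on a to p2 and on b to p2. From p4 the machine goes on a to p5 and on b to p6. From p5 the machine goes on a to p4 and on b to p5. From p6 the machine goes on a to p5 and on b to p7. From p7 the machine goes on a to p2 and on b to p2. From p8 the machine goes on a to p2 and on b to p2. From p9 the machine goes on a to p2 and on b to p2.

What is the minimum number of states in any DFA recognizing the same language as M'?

First remove the unreachable states {p1,p8}; 7 states remain.
P0 = {p2,p4,p5,p6} | {p3,p7,p9}.
Split {p2,p4,p5,p6} by δ(·,b) → {p2,p6} and {p4,p5}.
Split {p2,p6} by δ(·,a) → {p2} and {p6}.
Refine {p4,p5} on symbol b: members go to different blocks, giving {p4} and {p5}.
No further refinement is possible. Final partition (5 blocks): {p2} | {p3,p7,p9} | {p4} | {p6} | {p5}.

5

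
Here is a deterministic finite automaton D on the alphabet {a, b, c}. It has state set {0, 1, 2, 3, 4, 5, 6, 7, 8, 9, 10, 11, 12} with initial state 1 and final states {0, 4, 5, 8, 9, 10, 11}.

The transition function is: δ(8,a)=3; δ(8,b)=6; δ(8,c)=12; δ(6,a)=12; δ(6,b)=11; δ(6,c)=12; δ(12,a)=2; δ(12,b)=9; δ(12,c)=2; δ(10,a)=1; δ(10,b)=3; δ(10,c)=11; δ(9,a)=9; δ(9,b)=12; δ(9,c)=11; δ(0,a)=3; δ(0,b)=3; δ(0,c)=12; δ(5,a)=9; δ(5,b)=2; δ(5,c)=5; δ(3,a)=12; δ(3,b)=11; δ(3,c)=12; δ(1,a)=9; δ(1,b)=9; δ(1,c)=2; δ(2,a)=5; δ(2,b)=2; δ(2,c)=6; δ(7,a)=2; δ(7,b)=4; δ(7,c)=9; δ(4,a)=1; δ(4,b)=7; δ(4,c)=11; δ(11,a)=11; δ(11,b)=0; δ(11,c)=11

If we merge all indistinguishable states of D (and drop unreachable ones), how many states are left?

Reachable states from the start: {0,1,2,3,5,6,9,11,12}. Unreachable: {4,7,8,10} — drop them.
P0 = {0,5,9,11} | {1,2,3,6,12}.
Split {0,5,9,11} by δ(·,a) → {5,9,11} and {0}.
Split {5,9,11} by δ(·,b) → {5,9} and {11}.
On input c, block {5,9} splits into {5} and {9}.
On input a, block {1,2,3,6,12} splits into {3,6,12} and {1} and {2}.
On input a, block {3,6,12} splits into {3,6} and {12}.
The partition is now stable with 8 blocks: {5} | {3,6} | {0} | {11} | {9} | {1} | {2} | {12}.

8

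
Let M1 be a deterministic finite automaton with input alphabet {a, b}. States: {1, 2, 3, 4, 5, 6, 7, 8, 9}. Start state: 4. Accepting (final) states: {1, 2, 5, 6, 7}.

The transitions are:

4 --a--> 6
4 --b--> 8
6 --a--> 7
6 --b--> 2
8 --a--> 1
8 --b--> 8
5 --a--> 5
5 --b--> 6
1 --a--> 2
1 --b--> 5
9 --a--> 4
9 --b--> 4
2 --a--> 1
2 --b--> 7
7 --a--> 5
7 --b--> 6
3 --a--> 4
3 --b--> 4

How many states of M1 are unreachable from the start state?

2

Starting at 4 and following transitions, the reachable set is {1, 2, 4, 5, 6, 7, 8}. That leaves 3, 9 unreachable — 2 in total.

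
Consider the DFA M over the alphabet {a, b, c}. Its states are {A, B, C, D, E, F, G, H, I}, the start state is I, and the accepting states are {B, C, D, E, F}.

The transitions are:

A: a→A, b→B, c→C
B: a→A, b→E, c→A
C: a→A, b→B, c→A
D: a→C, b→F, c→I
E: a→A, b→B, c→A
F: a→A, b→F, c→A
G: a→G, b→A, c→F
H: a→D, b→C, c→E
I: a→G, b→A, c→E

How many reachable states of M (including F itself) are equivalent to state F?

First remove the unreachable states {D,H}; 7 states remain.
P0 = {B,C,E,F} | {A,G,I}.
Split {A,G,I} by δ(·,b) → {G,I} and {A}.
No further refinement is possible. Final partition (3 blocks): {B,C,E,F} | {G,I} | {A}.
The equivalence class containing F is {B,C,E,F}, of size 4.

4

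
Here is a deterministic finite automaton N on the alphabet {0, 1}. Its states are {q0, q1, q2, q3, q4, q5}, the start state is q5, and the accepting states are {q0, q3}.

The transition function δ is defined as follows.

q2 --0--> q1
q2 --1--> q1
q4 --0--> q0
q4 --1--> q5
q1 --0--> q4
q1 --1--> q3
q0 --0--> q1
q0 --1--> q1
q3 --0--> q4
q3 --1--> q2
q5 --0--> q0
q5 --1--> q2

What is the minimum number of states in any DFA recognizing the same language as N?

6

Start with accepting vs non-accepting: {q0,q3} | {q1,q2,q4,q5}.
Split {q1,q2,q4,q5} by δ(·,0) → {q1,q2} and {q4,q5}.
On input 0, block {q0,q3} splits into {q0} and {q3}.
Split {q1,q2} by δ(·,0) → {q1} and {q2}.
Split {q4,q5} by δ(·,1) → {q4} and {q5}.
Stable partition: {q0} | {q1} | {q4} | {q3} | {q2} | {q5} — 6 equivalence classes.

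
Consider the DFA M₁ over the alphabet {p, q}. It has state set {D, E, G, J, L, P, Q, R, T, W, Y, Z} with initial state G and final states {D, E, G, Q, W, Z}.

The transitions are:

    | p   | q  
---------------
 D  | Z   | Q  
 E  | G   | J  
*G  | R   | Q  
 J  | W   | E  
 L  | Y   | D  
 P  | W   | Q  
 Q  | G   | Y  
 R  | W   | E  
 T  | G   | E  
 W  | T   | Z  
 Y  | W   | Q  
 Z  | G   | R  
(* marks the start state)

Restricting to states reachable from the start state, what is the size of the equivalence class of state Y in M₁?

4

States {D,L,P} cannot be reached from the start state, so discard them.
Initial partition by acceptance: {E,G,Q,W,Z} | {J,R,T,Y}.
On input p, block {E,G,Q,W,Z} splits into {E,Q,Z} and {G,W}.
No further refinement is possible. Final partition (3 blocks): {E,Q,Z} | {J,R,T,Y} | {G,W}.
The equivalence class containing Y is {J,R,T,Y}, of size 4.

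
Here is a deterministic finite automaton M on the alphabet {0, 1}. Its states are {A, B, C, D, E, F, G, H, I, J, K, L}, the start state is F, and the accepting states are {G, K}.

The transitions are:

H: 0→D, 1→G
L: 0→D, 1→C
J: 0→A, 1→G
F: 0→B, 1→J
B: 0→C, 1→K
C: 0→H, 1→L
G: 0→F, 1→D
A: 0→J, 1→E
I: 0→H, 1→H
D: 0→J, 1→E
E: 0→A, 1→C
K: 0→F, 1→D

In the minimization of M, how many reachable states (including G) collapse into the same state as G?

2

First remove the unreachable states {I}; 11 states remain.
Start with accepting vs non-accepting: {G,K} | {A,B,C,D,E,F,H,J,L}.
Refine {A,B,C,D,E,F,H,J,L} on symbol 1: members go to different blocks, giving {A,C,D,E,F,L} and {B,H,J}.
Refine {A,C,D,E,F,L} on symbol 0: members go to different blocks, giving {A,C,D,F} and {E,L}.
Refine {A,C,D,F} on symbol 1: members go to different blocks, giving {A,C,D} and {F}.
No further refinement is possible. Final partition (5 blocks): {G,K} | {A,C,D} | {B,H,J} | {E,L} | {F}.
State G belongs to the block {G,K}, which has 2 states.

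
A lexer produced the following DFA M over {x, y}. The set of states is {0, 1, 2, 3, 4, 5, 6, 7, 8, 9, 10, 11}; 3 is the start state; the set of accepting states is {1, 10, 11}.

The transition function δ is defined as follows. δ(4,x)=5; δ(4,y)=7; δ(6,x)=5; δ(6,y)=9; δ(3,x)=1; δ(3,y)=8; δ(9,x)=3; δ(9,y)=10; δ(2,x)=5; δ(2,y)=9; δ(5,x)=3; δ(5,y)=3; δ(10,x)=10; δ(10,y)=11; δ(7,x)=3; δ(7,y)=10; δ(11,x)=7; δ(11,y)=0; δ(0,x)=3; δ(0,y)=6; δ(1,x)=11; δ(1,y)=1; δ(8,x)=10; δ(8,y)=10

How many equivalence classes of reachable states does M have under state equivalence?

9

First remove the unreachable states {2,4}; 10 states remain.
Initial partition by acceptance: {1,10,11} | {0,3,5,6,7,8,9}.
Split {1,10,11} by δ(·,x) → {1,10} and {11}.
Split {1,10} by δ(·,x) → {1} and {10}.
On input x, block {0,3,5,6,7,8,9} splits into {0,5,6,7,9} and {3} and {8}.
Refine {0,5,6,7,9} on symbol x: members go to different blocks, giving {0,5,7,9} and {6}.
Split {0,5,7,9} by δ(·,y) → {7,9} and {0} and {5}.
No further refinement is possible. Final partition (9 blocks): {1} | {7,9} | {11} | {10} | {3} | {8} | {6} | {0} | {5}.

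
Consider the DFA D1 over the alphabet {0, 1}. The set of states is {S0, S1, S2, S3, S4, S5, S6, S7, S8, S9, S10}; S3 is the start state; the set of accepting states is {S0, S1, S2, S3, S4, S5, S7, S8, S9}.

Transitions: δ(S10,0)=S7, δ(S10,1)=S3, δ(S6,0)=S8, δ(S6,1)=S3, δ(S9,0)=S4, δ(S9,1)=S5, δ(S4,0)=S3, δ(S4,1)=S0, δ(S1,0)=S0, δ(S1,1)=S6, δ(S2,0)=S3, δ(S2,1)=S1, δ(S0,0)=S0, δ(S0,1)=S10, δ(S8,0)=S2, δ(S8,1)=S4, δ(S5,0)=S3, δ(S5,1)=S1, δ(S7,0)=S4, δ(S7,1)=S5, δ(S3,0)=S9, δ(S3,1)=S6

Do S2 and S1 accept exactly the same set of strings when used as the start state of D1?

No

Every state is reachable, so we keep all 11.
P0 = {S0,S1,S2,S3,S4,S5,S7,S8,S9} | {S6,S10}.
Split {S0,S1,S2,S3,S4,S5,S7,S8,S9} by δ(·,1) → {S2,S4,S5,S7,S8,S9} and {S0,S1,S3}.
On input 0, block {S2,S4,S5,S7,S8,S9} splits into {S2,S4,S5} and {S7,S8,S9}.
Split {S0,S1,S3} by δ(·,0) → {S0,S1} and {S3}.
The partition is now stable with 5 blocks: {S2,S4,S5} | {S6,S10} | {S0,S1} | {S7,S8,S9} | {S3}.
S2 and S1 end up in different blocks, so they are distinguishable. For instance, the string '1' is accepted from only S2.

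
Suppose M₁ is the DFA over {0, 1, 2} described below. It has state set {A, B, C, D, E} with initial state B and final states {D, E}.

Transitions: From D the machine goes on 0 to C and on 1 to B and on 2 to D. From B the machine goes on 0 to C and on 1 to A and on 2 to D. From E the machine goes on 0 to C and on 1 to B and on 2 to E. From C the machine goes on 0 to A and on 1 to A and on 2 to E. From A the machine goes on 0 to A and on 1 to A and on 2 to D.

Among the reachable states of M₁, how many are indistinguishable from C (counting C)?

All states are reachable from the start state.
Initial partition by acceptance: {D,E} | {A,B,C}.
Stable partition: {D,E} | {A,B,C} — 2 equivalence classes.
The equivalence class containing C is {A,B,C}, of size 3.

3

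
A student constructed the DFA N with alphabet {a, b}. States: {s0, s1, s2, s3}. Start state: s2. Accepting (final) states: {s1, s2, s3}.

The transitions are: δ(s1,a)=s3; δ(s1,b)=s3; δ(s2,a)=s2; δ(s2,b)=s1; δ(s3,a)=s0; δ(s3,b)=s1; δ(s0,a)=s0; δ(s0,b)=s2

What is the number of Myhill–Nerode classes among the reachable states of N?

All states are reachable from the start state.
P0 = {s1,s2,s3} | {s0}.
Split {s1,s2,s3} by δ(·,a) → {s1,s2} and {s3}.
On input a, block {s1,s2} splits into {s1} and {s2}.
The partition is now stable with 4 blocks: {s1} | {s0} | {s3} | {s2}.

4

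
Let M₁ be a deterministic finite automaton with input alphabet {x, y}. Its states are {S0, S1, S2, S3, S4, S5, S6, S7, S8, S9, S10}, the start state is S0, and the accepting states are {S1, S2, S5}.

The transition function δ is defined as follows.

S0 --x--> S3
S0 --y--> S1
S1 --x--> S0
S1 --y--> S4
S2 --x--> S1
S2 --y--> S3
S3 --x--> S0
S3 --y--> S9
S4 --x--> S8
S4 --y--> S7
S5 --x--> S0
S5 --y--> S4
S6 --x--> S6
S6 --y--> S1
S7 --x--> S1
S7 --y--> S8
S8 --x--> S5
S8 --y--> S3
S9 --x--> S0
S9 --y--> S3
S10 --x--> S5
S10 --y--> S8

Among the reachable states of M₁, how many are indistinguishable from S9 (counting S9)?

First remove the unreachable states {S2,S6,S10}; 8 states remain.
Initial partition by acceptance: {S1,S5} | {S0,S3,S4,S7,S8,S9}.
On input x, block {S0,S3,S4,S7,S8,S9} splits into {S0,S3,S4,S9} and {S7,S8}.
Refine {S0,S3,S4,S9} on symbol x: members go to different blocks, giving {S0,S3,S9} and {S4}.
Split {S0,S3,S9} by δ(·,y) → {S3,S9} and {S0}.
Split {S7,S8} by δ(·,y) → {S7} and {S8}.
Stable partition: {S1,S5} | {S3,S9} | {S7} | {S4} | {S0} | {S8} — 6 equivalence classes.
State S9 belongs to the block {S3,S9}, which has 2 states.

2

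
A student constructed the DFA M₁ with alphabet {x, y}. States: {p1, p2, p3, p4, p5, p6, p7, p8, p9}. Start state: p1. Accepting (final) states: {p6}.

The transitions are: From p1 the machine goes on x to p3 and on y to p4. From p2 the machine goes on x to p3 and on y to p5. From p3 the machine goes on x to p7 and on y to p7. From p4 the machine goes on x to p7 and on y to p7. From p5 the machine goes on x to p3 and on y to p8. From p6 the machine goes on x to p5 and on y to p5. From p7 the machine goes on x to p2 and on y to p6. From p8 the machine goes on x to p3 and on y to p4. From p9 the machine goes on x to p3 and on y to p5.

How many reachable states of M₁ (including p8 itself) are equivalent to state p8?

2

States {p9} cannot be reached from the start state, so discard them.
Start with accepting vs non-accepting: {p6} | {p1,p2,p3,p4,p5,p7,p8}.
Split {p1,p2,p3,p4,p5,p7,p8} by δ(·,y) → {p1,p2,p3,p4,p5,p8} and {p7}.
Refine {p1,p2,p3,p4,p5,p8} on symbol x: members go to different blocks, giving {p1,p2,p5,p8} and {p3,p4}.
Refine {p1,p2,p5,p8} on symbol y: members go to different blocks, giving {p1,p8} and {p2,p5}.
Refine {p2,p5} on symbol y: members go to different blocks, giving {p2} and {p5}.
The partition is now stable with 6 blocks: {p6} | {p1,p8} | {p7} | {p3,p4} | {p2} | {p5}.
State p8 belongs to the block {p1,p8}, which has 2 states.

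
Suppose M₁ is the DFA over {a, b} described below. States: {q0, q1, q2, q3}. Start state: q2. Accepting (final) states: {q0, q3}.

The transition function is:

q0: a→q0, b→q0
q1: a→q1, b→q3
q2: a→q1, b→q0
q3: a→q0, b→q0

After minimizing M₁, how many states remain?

Initial partition by acceptance: {q0,q3} | {q1,q2}.
No further refinement is possible. Final partition (2 blocks): {q0,q3} | {q1,q2}.

2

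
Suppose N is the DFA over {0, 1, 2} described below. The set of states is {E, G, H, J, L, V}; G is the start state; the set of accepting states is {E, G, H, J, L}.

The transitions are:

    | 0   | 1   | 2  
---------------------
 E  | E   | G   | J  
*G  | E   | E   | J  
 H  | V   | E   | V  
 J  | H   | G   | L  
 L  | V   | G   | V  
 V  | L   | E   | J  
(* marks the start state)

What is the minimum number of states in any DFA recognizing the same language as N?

All states are reachable from the start state.
Start with accepting vs non-accepting: {E,G,H,J,L} | {V}.
Split {E,G,H,J,L} by δ(·,0) → {E,G,J} and {H,L}.
Split {E,G,J} by δ(·,0) → {E,G} and {J}.
The partition is now stable with 4 blocks: {E,G} | {V} | {H,L} | {J}.

4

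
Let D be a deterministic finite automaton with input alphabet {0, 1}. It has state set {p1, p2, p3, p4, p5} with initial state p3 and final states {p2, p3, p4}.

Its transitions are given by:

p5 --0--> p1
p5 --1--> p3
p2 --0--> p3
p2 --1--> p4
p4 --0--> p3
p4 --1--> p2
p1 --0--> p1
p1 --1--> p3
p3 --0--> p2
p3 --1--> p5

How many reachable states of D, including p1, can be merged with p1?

Initial partition by acceptance: {p2,p3,p4} | {p1,p5}.
On input 1, block {p2,p3,p4} splits into {p2,p4} and {p3}.
No further refinement is possible. Final partition (3 blocks): {p2,p4} | {p1,p5} | {p3}.
State p1 belongs to the block {p1,p5}, which has 2 states.

2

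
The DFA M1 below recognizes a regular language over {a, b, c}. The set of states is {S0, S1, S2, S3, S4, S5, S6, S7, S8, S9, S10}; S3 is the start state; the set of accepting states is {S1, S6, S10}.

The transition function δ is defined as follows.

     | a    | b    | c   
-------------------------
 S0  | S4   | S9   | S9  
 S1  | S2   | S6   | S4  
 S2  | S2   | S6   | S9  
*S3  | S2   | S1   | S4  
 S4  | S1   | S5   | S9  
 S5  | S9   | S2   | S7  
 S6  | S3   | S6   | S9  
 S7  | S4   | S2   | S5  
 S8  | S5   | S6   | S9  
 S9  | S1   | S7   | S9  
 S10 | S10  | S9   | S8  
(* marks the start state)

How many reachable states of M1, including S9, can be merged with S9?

2

States {S0,S8,S10} cannot be reached from the start state, so discard them.
P0 = {S1,S6} | {S2,S3,S4,S5,S7,S9}.
Split {S2,S3,S4,S5,S7,S9} by δ(·,a) → {S2,S3,S5,S7} and {S4,S9}.
On input a, block {S2,S3,S5,S7} splits into {S2,S3} and {S5,S7}.
The partition is now stable with 4 blocks: {S1,S6} | {S2,S3} | {S4,S9} | {S5,S7}.
State S9 belongs to the block {S4,S9}, which has 2 states.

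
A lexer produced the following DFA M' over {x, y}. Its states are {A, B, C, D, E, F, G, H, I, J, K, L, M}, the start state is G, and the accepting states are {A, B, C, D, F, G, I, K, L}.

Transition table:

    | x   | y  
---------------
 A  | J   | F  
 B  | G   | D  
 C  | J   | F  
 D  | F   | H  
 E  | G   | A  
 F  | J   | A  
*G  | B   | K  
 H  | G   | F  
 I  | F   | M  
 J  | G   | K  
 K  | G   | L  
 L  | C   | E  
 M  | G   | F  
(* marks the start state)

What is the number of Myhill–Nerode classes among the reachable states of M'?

States {I,M} cannot be reached from the start state, so discard them.
P0 = {A,B,C,D,F,G,K,L} | {E,H,J}.
Split {A,B,C,D,F,G,K,L} by δ(·,x) → {B,D,G,K,L} and {A,C,F}.
Refine {B,D,G,K,L} on symbol x: members go to different blocks, giving {B,G,K} and {D,L}.
Split {B,G,K} by δ(·,y) → {B,K} and {G}.
Refine {E,H,J} on symbol y: members go to different blocks, giving {E,H} and {J}.
No further refinement is possible. Final partition (6 blocks): {B,K} | {E,H} | {A,C,F} | {D,L} | {G} | {J}.

6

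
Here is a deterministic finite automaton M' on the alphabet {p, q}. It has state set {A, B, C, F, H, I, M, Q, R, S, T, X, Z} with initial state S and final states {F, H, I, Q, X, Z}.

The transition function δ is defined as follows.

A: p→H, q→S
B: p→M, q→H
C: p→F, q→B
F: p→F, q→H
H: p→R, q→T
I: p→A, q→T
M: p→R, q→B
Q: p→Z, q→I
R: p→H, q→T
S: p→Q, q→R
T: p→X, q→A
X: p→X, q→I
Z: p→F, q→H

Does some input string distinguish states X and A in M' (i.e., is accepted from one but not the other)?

Yes

States {B,C,M} cannot be reached from the start state, so discard them.
Start with accepting vs non-accepting: {F,H,I,Q,X,Z} | {A,R,S,T}.
On input p, block {F,H,I,Q,X,Z} splits into {F,Q,X,Z} and {H,I}.
Split {A,R,S,T} by δ(·,p) → {A,R} and {S,T}.
No further refinement is possible. Final partition (4 blocks): {F,Q,X,Z} | {A,R} | {H,I} | {S,T}.
X and A end up in different blocks, so they are distinguishable. For instance, the string 'ε' is accepted from only X.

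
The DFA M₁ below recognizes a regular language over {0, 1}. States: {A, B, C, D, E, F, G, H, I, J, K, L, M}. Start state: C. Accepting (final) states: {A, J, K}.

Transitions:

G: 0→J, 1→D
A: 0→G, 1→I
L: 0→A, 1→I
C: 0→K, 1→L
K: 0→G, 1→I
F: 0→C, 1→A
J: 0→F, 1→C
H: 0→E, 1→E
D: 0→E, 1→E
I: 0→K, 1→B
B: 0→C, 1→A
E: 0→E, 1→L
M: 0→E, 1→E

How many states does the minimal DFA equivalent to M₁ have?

Reachable states from the start: {A,B,C,D,E,F,G,I,J,K,L}. Unreachable: {H,M} — drop them.
Initial partition by acceptance: {A,J,K} | {B,C,D,E,F,G,I,L}.
On input 0, block {B,C,D,E,F,G,I,L} splits into {B,D,E,F} and {C,G,I,L}.
Split {A,J,K} by δ(·,0) → {A,K} and {J}.
On input 0, block {B,D,E,F} splits into {B,F} and {D,E}.
On input 0, block {C,G,I,L} splits into {C,I,L} and {G}.
Split {C,I,L} by δ(·,1) → {C,L} and {I}.
On input 1, block {C,L} splits into {C} and {L}.
On input 1, block {D,E} splits into {D} and {E}.
The partition is now stable with 9 blocks: {A,K} | {B,F} | {C} | {J} | {D} | {G} | {I} | {L} | {E}.

9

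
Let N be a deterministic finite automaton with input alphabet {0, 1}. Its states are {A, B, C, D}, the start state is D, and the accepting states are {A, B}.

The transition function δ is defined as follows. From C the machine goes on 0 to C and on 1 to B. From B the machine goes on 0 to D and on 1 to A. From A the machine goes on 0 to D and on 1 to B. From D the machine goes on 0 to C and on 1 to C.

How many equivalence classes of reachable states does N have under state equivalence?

All states are reachable from the start state.
Initial partition by acceptance: {A,B} | {C,D}.
Split {C,D} by δ(·,1) → {C} and {D}.
Stable partition: {A,B} | {C} | {D} — 3 equivalence classes.

3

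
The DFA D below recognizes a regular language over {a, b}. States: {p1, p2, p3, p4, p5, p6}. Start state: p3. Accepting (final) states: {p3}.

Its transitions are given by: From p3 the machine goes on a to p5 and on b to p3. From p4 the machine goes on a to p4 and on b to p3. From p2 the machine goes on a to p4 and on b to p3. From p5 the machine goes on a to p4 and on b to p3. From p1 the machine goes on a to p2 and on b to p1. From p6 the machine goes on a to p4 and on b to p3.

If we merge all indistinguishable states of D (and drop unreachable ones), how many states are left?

2

First remove the unreachable states {p1,p2,p6}; 3 states remain.
P0 = {p3} | {p4,p5}.
The partition is now stable with 2 blocks: {p3} | {p4,p5}.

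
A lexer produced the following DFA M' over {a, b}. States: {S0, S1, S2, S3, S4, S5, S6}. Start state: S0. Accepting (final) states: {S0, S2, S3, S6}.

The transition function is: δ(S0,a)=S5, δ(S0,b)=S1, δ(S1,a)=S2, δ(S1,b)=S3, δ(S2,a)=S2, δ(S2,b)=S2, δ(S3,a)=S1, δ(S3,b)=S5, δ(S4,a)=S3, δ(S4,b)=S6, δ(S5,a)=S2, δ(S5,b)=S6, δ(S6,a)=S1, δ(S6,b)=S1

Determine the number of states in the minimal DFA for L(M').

3

Reachable states from the start: {S0,S1,S2,S3,S5,S6}. Unreachable: {S4} — drop them.
Initial partition by acceptance: {S0,S2,S3,S6} | {S1,S5}.
Refine {S0,S2,S3,S6} on symbol a: members go to different blocks, giving {S0,S3,S6} and {S2}.
No further refinement is possible. Final partition (3 blocks): {S0,S3,S6} | {S1,S5} | {S2}.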